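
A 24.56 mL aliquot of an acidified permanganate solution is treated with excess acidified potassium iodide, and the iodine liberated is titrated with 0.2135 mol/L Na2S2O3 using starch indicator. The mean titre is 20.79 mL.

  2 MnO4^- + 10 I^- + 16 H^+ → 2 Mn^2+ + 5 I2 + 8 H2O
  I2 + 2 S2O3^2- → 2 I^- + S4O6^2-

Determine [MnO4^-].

n(S2O3^2-) = 0.02079 × 0.2135 = 4.439 × 10^-3 mol
n(I2) = n(S2O3^2-)/2 = 2.219 × 10^-3 mol
From the 2:5 ratio, n(MnO4^-) in the aliquot = 2/5 × 2.219 × 10^-3 = 8.877 × 10^-4 mol
[MnO4^-] = 8.877 × 10^-4 / 0.02456 = 0.03615 mol/L

0.03615 mol/L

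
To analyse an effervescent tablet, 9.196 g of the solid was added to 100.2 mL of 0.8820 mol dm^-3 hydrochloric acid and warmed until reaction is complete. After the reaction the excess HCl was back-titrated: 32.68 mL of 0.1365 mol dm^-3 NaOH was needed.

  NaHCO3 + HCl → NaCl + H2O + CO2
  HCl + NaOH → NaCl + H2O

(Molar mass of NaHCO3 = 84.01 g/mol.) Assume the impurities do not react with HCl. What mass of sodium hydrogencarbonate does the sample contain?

7.050 g

n(HCl) added = 0.1002 × 0.8820 = 0.08838 mol
n(NaOH) used in back-titration = 0.03268 × 0.1365 = 4.461 × 10^-3 mol
n(HCl) left over = 4.461 × 10^-3 mol (1:1 ratio)
n(HCl) consumed by analyte = 0.08838 − 4.461 × 10^-3 = 0.08392 mol
n(NaHCO3) = 0.08392 mol (1:1 ratio)
mass of NaHCO3 = 0.08392 × 84.01 = 7.050 g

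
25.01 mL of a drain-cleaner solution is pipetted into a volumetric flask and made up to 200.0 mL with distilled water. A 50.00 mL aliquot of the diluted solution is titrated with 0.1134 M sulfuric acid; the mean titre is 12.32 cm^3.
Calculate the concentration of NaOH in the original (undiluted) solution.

2 NaOH + H2SO4 → Na2SO4 + 2 H2O
n(H2SO4) = 0.01232 × 0.1134 = 1.397 × 10^-3 mol
From the 2:1 ratio, n(NaOH) in the aliquot = 2/1 × 1.397 × 10^-3 = 2.794 × 10^-3 mol
[NaOH]_dilute = 2.794 × 10^-3 / 0.05000 = 0.05588 mol/L
Dilution factor = 200.0 / 25.01 = 7.997
[NaOH]_stock = 0.05588 × 7.997 = 0.4469 mol/L

0.4469 M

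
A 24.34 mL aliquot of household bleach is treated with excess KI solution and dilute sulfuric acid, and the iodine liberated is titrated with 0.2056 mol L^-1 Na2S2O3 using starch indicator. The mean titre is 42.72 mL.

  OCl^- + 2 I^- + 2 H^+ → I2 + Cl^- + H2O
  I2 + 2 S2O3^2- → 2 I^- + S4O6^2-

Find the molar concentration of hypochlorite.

n(S2O3^2-) = 0.04272 × 0.2056 = 8.783 × 10^-3 mol
n(I2) = n(S2O3^2-)/2 = 4.392 × 10^-3 mol
n(OCl^-) in the aliquot = 4.392 × 10^-3 mol (1:1 ratio)
[OCl^-] = 4.392 × 10^-3 / 0.02434 = 0.1804 mol/L

0.1804 mol/L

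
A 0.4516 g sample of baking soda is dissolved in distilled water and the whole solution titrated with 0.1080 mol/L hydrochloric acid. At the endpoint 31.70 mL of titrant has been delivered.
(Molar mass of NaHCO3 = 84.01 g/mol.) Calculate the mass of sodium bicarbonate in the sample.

NaHCO3 + HCl → NaCl + H2O + CO2
n(HCl) = 0.03170 L × 0.1080 mol/L = 3.424 × 10^-3 mol
n(NaHCO3) = 3.424 × 10^-3 mol (1:1 ratio)
mass of NaHCO3 = 3.424 × 10^-3 × 84.01 g/mol = 0.2876 g

0.2876 g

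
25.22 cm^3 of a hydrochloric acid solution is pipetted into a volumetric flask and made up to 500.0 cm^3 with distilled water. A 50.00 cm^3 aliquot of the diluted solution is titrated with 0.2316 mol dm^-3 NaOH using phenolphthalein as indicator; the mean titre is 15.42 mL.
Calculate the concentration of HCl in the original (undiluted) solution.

1.416 mol/L

HCl + NaOH → NaCl + H2O
n(NaOH) = 0.01542 × 0.2316 = 3.571 × 10^-3 mol
n(HCl) in the aliquot = 3.571 × 10^-3 mol (1:1 ratio)
[HCl]_dilute = 3.571 × 10^-3 / 0.05000 = 0.07143 mol/L
Dilution factor = 500.0 / 25.22 = 19.83
[HCl]_stock = 0.07143 × 19.83 = 1.416 mol/L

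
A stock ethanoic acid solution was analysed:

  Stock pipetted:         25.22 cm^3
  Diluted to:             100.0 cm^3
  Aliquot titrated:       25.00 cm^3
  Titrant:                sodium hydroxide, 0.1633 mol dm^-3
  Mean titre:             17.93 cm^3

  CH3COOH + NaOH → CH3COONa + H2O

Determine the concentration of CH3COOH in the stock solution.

0.4644 mol/L

n(NaOH) = 0.01793 × 0.1633 = 2.928 × 10^-3 mol
n(CH3COOH) in the aliquot = 2.928 × 10^-3 mol (1:1 ratio)
[CH3COOH]_dilute = 2.928 × 10^-3 / 0.02500 = 0.1171 mol/L
Dilution factor = 100.0 / 25.22 = 3.965
[CH3COOH]_stock = 0.1171 × 3.965 = 0.4644 mol/L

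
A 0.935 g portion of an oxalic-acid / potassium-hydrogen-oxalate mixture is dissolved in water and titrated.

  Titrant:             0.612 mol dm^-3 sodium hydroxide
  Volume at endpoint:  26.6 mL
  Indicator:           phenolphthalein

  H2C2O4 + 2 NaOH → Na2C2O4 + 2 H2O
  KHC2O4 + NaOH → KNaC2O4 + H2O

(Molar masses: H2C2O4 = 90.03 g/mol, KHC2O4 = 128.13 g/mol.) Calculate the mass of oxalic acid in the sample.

n(NaOH) = 0.0266 × 0.612 = 0.0163 mol
Let x = n(H2C2O4), y = n(KHC2O4).
Titrant: 2x + 1y = 0.0163;  mass: 90.03x + 128.13y = 0.935
Solving, x = 6.92 × 10^-3 mol, y = 2.43 × 10^-3 mol
mass of H2C2O4 = 6.92 × 10^-3 × 90.03 = 0.623 g

0.623 g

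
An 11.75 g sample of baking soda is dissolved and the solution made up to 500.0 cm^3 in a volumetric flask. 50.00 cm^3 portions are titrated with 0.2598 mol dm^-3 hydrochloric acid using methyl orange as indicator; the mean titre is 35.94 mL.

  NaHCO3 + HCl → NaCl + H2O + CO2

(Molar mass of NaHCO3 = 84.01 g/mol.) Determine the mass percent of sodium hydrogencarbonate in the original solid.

66.76 %

n(HCl) per titration = 0.03594 × 0.2598 = 9.337 × 10^-3 mol
n(NaHCO3) in each aliquot = 9.337 × 10^-3 mol (1:1 ratio)
n(NaHCO3) in the whole flask = 9.337 × 10^-3 × 500.0/50.00 = 0.09337 mol
mass of NaHCO3 = 0.09337 × 84.01 = 7.844 g
% NaHCO3 = 7.844 / 11.75 × 100 = 66.76 %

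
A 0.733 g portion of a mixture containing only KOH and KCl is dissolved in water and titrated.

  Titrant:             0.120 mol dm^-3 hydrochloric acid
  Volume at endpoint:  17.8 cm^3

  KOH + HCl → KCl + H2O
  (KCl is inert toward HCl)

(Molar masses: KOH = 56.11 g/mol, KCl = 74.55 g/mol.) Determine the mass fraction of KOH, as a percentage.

n(HCl) = 0.0178 × 0.120 = 2.14 × 10^-3 mol
Let x = n(KOH), y = n(KCl).
Titrant: 1x = 2.14 × 10^-3;  mass: 56.11x + 74.55y = 0.733
Solving, x = 2.14 × 10^-3 mol, y = 8.22 × 10^-3 mol
mass of KOH = 2.14 × 10^-3 × 56.11 = 0.120 g
% KOH = 0.120 / 0.733 × 100 = 16.4 %

16.4 %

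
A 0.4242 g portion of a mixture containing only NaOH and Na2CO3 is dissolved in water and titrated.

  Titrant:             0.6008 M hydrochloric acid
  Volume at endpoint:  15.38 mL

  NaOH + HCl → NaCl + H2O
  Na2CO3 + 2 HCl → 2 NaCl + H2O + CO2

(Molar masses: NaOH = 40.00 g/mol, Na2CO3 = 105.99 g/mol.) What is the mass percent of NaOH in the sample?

47.52 %

n(HCl) = 0.01538 × 0.6008 = 9.240 × 10^-3 mol
Let x = n(NaOH), y = n(Na2CO3).
Titrant: 1x + 2y = 9.240 × 10^-3;  mass: 40.00x + 105.99y = 0.4242
Solving, x = 5.040 × 10^-3 mol, y = 2.100 × 10^-3 mol
mass of NaOH = 5.040 × 10^-3 × 40.00 = 0.2016 g
% NaOH = 0.2016 / 0.4242 × 100 = 47.52 %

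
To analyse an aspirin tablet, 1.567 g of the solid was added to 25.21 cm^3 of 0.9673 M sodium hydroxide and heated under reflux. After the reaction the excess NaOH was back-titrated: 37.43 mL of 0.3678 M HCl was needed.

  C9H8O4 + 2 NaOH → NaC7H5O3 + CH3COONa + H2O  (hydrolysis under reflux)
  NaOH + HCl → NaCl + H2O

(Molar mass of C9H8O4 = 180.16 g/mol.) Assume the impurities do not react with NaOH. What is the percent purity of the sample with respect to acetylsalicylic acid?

61.04 %

n(NaOH) added = 0.02521 × 0.9673 = 0.02439 mol
n(HCl) used in back-titration = 0.03743 × 0.3678 = 0.01377 mol
n(NaOH) left over = 0.01377 mol (1:1 ratio)
n(NaOH) consumed by analyte = 0.02439 − 0.01377 = 0.01062 mol
From the 1:2 ratio, n(C9H8O4) = 1/2 × 0.01062 = 5.309 × 10^-3 mol
mass of C9H8O4 = 5.309 × 10^-3 × 180.16 = 0.9565 g
% C9H8O4 = 0.9565 / 1.567 × 100 = 61.04 %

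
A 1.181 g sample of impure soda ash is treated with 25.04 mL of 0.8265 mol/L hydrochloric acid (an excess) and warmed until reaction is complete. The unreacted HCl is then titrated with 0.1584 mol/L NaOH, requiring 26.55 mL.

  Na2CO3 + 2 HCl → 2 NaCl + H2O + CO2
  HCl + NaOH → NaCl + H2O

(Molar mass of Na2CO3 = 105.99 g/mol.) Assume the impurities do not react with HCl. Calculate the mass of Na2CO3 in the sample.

n(HCl) added = 0.02504 × 0.8265 = 0.02070 mol
n(NaOH) used in back-titration = 0.02655 × 0.1584 = 4.206 × 10^-3 mol
n(HCl) left over = 4.206 × 10^-3 mol (1:1 ratio)
n(HCl) consumed by analyte = 0.02070 − 4.206 × 10^-3 = 0.01649 mol
From the 1:2 ratio, n(Na2CO3) = 1/2 × 0.01649 = 8.245 × 10^-3 mol
mass of Na2CO3 = 8.245 × 10^-3 × 105.99 = 0.8739 g

0.8739 g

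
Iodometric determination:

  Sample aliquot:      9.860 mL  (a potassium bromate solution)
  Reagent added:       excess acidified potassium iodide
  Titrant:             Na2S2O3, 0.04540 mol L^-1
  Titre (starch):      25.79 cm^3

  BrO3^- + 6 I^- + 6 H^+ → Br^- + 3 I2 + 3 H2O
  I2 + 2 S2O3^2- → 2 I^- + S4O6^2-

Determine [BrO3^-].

n(S2O3^2-) = 0.02579 × 0.04540 = 1.171 × 10^-3 mol
n(I2) = n(S2O3^2-)/2 = 5.854 × 10^-4 mol
From the 1:3 ratio, n(BrO3^-) in the aliquot = 1/3 × 5.854 × 10^-4 = 1.951 × 10^-4 mol
[BrO3^-] = 1.951 × 10^-4 / 0.009860 = 0.01979 mol/L

0.01979 mol/L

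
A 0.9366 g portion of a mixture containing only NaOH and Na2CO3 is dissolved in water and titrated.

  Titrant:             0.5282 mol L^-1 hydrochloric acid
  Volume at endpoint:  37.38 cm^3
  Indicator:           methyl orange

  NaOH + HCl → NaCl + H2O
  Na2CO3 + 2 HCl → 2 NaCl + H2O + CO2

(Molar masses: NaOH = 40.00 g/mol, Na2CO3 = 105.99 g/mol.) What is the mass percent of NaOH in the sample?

n(HCl) = 0.03738 × 0.5282 = 0.01974 mol
Let x = n(NaOH), y = n(Na2CO3).
Titrant: 1x + 2y = 0.01974;  mass: 40.00x + 105.99y = 0.9366
Solving, x = 8.445 × 10^-3 mol, y = 5.650 × 10^-3 mol
mass of NaOH = 8.445 × 10^-3 × 40.00 = 0.3378 g
% NaOH = 0.3378 / 0.9366 × 100 = 36.07 %

36.07 %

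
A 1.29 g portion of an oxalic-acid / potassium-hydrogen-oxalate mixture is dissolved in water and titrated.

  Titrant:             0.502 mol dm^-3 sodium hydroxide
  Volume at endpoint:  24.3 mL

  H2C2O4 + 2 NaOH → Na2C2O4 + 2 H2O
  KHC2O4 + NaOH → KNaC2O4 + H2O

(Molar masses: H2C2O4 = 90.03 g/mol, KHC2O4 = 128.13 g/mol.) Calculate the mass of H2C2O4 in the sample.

n(NaOH) = 0.0243 × 0.502 = 0.0122 mol
Let x = n(H2C2O4), y = n(KHC2O4).
Titrant: 2x + 1y = 0.0122;  mass: 90.03x + 128.13y = 1.29
Solving, x = 1.64 × 10^-3 mol, y = 8.91 × 10^-3 mol
mass of H2C2O4 = 1.64 × 10^-3 × 90.03 = 0.148 g

0.148 g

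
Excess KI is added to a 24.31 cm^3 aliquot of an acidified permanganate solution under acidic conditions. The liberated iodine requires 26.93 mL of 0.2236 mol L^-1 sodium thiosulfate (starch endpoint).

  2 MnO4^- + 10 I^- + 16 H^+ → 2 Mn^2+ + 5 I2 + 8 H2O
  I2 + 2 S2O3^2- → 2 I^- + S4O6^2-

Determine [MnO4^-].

0.04954 mol/L

n(S2O3^2-) = 0.02693 × 0.2236 = 6.022 × 10^-3 mol
n(I2) = n(S2O3^2-)/2 = 3.011 × 10^-3 mol
From the 2:5 ratio, n(MnO4^-) in the aliquot = 2/5 × 3.011 × 10^-3 = 1.204 × 10^-3 mol
[MnO4^-] = 1.204 × 10^-3 / 0.02431 = 0.04954 mol/L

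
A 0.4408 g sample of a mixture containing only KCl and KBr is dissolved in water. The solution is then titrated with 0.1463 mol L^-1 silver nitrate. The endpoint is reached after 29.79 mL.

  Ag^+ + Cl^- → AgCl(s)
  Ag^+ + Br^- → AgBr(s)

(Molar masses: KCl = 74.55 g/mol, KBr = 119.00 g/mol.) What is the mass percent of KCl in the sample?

n(AgNO3) = 0.02979 × 0.1463 = 4.358 × 10^-3 mol
Let x = n(KCl), y = n(KBr).
Titrant: 1x + 1y = 4.358 × 10^-3;  mass: 74.55x + 119.00y = 0.4408
Solving, x = 1.751 × 10^-3 mol, y = 2.607 × 10^-3 mol
mass of KCl = 1.751 × 10^-3 × 74.55 = 0.1305 g
% KCl = 0.1305 / 0.4408 × 100 = 29.61 %

29.61 %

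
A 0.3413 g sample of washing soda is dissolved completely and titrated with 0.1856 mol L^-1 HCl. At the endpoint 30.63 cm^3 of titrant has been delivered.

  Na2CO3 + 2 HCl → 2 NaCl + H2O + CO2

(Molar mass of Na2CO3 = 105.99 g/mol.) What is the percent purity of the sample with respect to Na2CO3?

88.27 %

n(HCl) = 0.03063 L × 0.1856 mol/L = 5.685 × 10^-3 mol
From the 1:2 ratio, n(Na2CO3) = 1/2 × 5.685 × 10^-3 = 2.842 × 10^-3 mol
mass of Na2CO3 = 2.842 × 10^-3 × 105.99 g/mol = 0.3013 g
% Na2CO3 = 0.3013 / 0.3413 × 100 = 88.27 %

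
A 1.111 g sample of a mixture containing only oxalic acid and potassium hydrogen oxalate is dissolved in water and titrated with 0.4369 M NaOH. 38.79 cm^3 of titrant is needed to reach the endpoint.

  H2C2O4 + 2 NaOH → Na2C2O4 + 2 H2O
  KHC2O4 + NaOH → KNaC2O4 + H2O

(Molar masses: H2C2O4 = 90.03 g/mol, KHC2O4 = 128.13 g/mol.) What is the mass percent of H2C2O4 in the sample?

n(NaOH) = 0.03879 × 0.4369 = 0.01695 mol
Let x = n(H2C2O4), y = n(KHC2O4).
Titrant: 2x + 1y = 0.01695;  mass: 90.03x + 128.13y = 1.111
Solving, x = 6.379 × 10^-3 mol, y = 4.188 × 10^-3 mol
mass of H2C2O4 = 6.379 × 10^-3 × 90.03 = 0.5743 g
% H2C2O4 = 0.5743 / 1.111 × 100 = 51.70 %

51.70 %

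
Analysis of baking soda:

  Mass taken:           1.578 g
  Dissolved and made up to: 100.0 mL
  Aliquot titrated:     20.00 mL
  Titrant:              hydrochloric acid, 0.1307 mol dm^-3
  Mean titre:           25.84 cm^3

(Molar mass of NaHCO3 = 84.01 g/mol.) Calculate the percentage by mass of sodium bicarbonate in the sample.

89.90 %

NaHCO3 + HCl → NaCl + H2O + CO2
n(HCl) per titration = 0.02584 × 0.1307 = 3.377 × 10^-3 mol
n(NaHCO3) in each aliquot = 3.377 × 10^-3 mol (1:1 ratio)
n(NaHCO3) in the whole flask = 3.377 × 10^-3 × 100.0/20.00 = 0.01689 mol
mass of NaHCO3 = 0.01689 × 84.01 = 1.419 g
% NaHCO3 = 1.419 / 1.578 × 100 = 89.90 %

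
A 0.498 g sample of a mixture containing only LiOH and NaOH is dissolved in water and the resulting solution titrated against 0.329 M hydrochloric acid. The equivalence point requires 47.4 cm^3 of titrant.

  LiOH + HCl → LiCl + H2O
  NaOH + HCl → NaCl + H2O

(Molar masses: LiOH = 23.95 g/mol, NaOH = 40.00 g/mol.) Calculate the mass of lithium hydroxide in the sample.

0.188 g

n(HCl) = 0.0474 × 0.329 = 0.0156 mol
Let x = n(LiOH), y = n(NaOH).
Titrant: 1x + 1y = 0.0156;  mass: 23.95x + 40.00y = 0.498
Solving, x = 7.84 × 10^-3 mol, y = 7.76 × 10^-3 mol
mass of LiOH = 7.84 × 10^-3 × 23.95 = 0.188 g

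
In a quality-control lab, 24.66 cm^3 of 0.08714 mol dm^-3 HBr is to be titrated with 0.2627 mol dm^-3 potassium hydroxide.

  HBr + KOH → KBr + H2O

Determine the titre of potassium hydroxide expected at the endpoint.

8.180 mL

n(HBr) = 0.02466 L × 0.08714 mol/L = 2.149 × 10^-3 mol
n(KOH) = 2.149 × 10^-3 mol (1:1 stoichiometry)
V(KOH) = 2.149 × 10^-3 mol / 0.2627 mol/L = 0.008180 L = 8.180 mL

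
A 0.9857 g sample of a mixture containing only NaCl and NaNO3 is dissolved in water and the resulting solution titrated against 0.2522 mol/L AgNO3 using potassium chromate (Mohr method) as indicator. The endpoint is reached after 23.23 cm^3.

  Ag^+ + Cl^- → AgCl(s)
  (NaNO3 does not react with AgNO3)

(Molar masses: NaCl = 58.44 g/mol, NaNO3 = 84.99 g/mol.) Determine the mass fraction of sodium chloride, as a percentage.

n(AgNO3) = 0.02323 × 0.2522 = 5.859 × 10^-3 mol
Let x = n(NaCl), y = n(NaNO3).
Titrant: 1x = 5.859 × 10^-3;  mass: 58.44x + 84.99y = 0.9857
Solving, x = 5.859 × 10^-3 mol, y = 7.569 × 10^-3 mol
mass of NaCl = 5.859 × 10^-3 × 58.44 = 0.3424 g
% NaCl = 0.3424 / 0.9857 × 100 = 34.73 %

34.73 %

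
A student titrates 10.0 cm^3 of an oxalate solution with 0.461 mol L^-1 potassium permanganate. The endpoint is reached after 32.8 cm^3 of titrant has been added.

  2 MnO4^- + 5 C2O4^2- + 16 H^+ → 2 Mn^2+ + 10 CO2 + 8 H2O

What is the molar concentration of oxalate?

n(KMnO4) = 0.0328 L × 0.461 mol/L = 0.0151 mol
From the 5:2 mole ratio, n(C2O4^2-) = 5/2 × 0.0151 = 0.0378 mol
[C2O4^2-] = 0.0378 mol / 0.0100 L = 3.78 mol/L

3.78 mol/L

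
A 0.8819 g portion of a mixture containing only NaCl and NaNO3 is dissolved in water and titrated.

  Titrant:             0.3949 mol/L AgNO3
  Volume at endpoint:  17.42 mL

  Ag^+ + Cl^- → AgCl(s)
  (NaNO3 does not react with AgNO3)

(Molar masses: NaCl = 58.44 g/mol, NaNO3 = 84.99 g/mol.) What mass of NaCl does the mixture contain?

n(AgNO3) = 0.01742 × 0.3949 = 6.879 × 10^-3 mol
Let x = n(NaCl), y = n(NaNO3).
Titrant: 1x = 6.879 × 10^-3;  mass: 58.44x + 84.99y = 0.8819
Solving, x = 6.879 × 10^-3 mol, y = 5.646 × 10^-3 mol
mass of NaCl = 6.879 × 10^-3 × 58.44 = 0.4020 g

0.4020 g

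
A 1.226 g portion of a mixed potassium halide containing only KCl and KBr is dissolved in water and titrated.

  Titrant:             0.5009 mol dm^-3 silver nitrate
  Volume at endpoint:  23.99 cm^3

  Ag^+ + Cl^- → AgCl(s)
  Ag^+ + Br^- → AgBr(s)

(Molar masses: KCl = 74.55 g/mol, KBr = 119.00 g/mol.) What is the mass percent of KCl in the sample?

27.90 %

n(AgNO3) = 0.02399 × 0.5009 = 0.01202 mol
Let x = n(KCl), y = n(KBr).
Titrant: 1x + 1y = 0.01202;  mass: 74.55x + 119.00y = 1.226
Solving, x = 4.589 × 10^-3 mol, y = 7.428 × 10^-3 mol
mass of KCl = 4.589 × 10^-3 × 74.55 = 0.3421 g
% KCl = 0.3421 / 1.226 × 100 = 27.90 %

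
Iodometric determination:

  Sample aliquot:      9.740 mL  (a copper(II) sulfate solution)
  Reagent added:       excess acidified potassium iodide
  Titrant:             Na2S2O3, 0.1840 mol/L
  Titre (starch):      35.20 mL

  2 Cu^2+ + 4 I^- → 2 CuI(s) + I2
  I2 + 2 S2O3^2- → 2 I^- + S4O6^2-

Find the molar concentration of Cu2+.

0.6650 mol/L

n(S2O3^2-) = 0.03520 × 0.1840 = 6.477 × 10^-3 mol
n(I2) = n(S2O3^2-)/2 = 3.238 × 10^-3 mol
From the 2:1 ratio, n(Cu2+) in the aliquot = 2/1 × 3.238 × 10^-3 = 6.477 × 10^-3 mol
[Cu2+] = 6.477 × 10^-3 / 0.009740 = 0.6650 mol/L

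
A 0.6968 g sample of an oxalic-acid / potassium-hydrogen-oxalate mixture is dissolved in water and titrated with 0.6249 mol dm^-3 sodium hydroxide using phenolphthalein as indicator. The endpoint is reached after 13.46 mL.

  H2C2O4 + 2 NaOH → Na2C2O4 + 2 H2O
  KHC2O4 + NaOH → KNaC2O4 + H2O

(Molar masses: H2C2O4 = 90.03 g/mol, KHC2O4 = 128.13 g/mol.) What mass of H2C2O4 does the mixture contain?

0.2063 g

n(NaOH) = 0.01346 × 0.6249 = 8.411 × 10^-3 mol
Let x = n(H2C2O4), y = n(KHC2O4).
Titrant: 2x + 1y = 8.411 × 10^-3;  mass: 90.03x + 128.13y = 0.6968
Solving, x = 2.292 × 10^-3 mol, y = 3.828 × 10^-3 mol
mass of H2C2O4 = 2.292 × 10^-3 × 90.03 = 0.2063 g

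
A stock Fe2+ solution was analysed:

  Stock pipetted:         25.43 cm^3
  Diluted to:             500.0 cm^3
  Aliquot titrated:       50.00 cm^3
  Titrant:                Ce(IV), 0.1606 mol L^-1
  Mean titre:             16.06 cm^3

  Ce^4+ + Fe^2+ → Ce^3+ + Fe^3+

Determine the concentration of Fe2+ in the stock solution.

n(Ce4+) = 0.01606 × 0.1606 = 2.579 × 10^-3 mol
n(Fe2+) in the aliquot = 2.579 × 10^-3 mol (1:1 ratio)
[Fe2+]_dilute = 2.579 × 10^-3 / 0.05000 = 0.05158 mol/L
Dilution factor = 500.0 / 25.43 = 19.66
[Fe2+]_stock = 0.05158 × 19.66 = 1.014 mol/L

1.014 mol/L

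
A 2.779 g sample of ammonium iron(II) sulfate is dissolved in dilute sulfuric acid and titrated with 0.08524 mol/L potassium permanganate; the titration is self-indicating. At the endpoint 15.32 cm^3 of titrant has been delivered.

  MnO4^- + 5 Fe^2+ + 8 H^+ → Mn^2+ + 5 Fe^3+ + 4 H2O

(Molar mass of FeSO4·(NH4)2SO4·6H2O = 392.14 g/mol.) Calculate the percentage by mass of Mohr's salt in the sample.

n(KMnO4) = 0.01532 L × 0.08524 mol/L = 1.306 × 10^-3 mol
From the 5:1 ratio, n(FeSO4·(NH4)2SO4·6H2O) = 5/1 × 1.306 × 10^-3 = 6.529 × 10^-3 mol
mass of FeSO4·(NH4)2SO4·6H2O = 6.529 × 10^-3 × 392.14 g/mol = 2.560 g
% FeSO4·(NH4)2SO4·6H2O = 2.560 / 2.779 × 100 = 92.14 %

92.14 %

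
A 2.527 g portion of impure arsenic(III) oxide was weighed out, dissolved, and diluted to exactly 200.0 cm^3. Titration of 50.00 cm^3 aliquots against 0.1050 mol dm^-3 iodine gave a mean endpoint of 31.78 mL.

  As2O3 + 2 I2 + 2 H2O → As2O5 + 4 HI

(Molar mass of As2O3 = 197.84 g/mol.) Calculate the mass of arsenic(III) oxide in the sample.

1.320 g

n(I2) per titration = 0.03178 × 0.1050 = 3.337 × 10^-3 mol
From the 1:2 ratio, n(As2O3) in each aliquot = 1/2 × 3.337 × 10^-3 = 1.668 × 10^-3 mol
n(As2O3) in the whole flask = 1.668 × 10^-3 × 200.0/50.00 = 6.674 × 10^-3 mol
mass of As2O3 = 6.674 × 10^-3 × 197.84 = 1.320 g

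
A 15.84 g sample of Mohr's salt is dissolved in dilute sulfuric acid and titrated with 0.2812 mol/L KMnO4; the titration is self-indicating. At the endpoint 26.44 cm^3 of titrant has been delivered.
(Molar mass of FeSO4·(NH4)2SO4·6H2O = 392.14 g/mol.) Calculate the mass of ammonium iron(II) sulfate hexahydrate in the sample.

14.58 g

MnO4^- + 5 Fe^2+ + 8 H^+ → Mn^2+ + 5 Fe^3+ + 4 H2O
n(KMnO4) = 0.02644 L × 0.2812 mol/L = 7.435 × 10^-3 mol
From the 5:1 ratio, n(FeSO4·(NH4)2SO4·6H2O) = 5/1 × 7.435 × 10^-3 = 0.03717 mol
mass of FeSO4·(NH4)2SO4·6H2O = 0.03717 × 392.14 g/mol = 14.58 g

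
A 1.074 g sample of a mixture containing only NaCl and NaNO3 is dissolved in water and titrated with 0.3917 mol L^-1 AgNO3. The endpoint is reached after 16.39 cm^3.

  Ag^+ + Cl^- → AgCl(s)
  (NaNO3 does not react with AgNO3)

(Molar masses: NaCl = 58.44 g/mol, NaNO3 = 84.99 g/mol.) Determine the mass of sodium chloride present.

n(AgNO3) = 0.01639 × 0.3917 = 6.420 × 10^-3 mol
Let x = n(NaCl), y = n(NaNO3).
Titrant: 1x = 6.420 × 10^-3;  mass: 58.44x + 84.99y = 1.074
Solving, x = 6.420 × 10^-3 mol, y = 8.222 × 10^-3 mol
mass of NaCl = 6.420 × 10^-3 × 58.44 = 0.3752 g

0.3752 g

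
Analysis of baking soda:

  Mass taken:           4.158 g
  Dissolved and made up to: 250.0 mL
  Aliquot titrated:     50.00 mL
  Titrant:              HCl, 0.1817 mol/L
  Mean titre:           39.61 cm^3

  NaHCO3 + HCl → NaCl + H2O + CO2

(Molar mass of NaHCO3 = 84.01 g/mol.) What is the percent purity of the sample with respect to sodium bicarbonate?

72.71 %

n(HCl) per titration = 0.03961 × 0.1817 = 7.197 × 10^-3 mol
n(NaHCO3) in each aliquot = 7.197 × 10^-3 mol (1:1 ratio)
n(NaHCO3) in the whole flask = 7.197 × 10^-3 × 250.0/50.00 = 0.03599 mol
mass of NaHCO3 = 0.03599 × 84.01 = 3.023 g
% NaHCO3 = 3.023 / 4.158 × 100 = 72.71 %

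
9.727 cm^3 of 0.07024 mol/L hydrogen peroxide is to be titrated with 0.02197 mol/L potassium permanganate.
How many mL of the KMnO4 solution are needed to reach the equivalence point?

2 MnO4^- + 5 H2O2 + 6 H^+ → 2 Mn^2+ + 5 O2 + 8 H2O
n(H2O2) = 0.009727 L × 0.07024 mol/L = 6.832 × 10^-4 mol
From the 2:5 stoichiometry, n(KMnO4) = 2/5 × 6.832 × 10^-4 = 2.733 × 10^-4 mol
V(KMnO4) = 2.733 × 10^-4 mol / 0.02197 mol/L = 0.01244 L = 12.44 mL

12.44 mL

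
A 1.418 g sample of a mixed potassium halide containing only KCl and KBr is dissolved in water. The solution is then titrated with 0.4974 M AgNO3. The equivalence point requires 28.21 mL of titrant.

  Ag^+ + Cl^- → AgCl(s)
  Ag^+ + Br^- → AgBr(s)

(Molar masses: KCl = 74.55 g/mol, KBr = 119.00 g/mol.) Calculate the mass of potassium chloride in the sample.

n(AgNO3) = 0.02821 × 0.4974 = 0.01403 mol
Let x = n(KCl), y = n(KBr).
Titrant: 1x + 1y = 0.01403;  mass: 74.55x + 119.00y = 1.418
Solving, x = 5.664 × 10^-3 mol, y = 8.368 × 10^-3 mol
mass of KCl = 5.664 × 10^-3 × 74.55 = 0.4223 g

0.4223 g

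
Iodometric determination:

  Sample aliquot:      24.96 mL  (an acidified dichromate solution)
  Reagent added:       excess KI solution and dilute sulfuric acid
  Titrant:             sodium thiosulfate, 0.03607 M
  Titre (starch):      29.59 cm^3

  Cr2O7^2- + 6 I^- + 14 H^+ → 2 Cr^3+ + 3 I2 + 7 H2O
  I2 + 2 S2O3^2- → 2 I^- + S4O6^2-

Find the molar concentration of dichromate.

0.007127 M

n(S2O3^2-) = 0.02959 × 0.03607 = 1.067 × 10^-3 mol
n(I2) = n(S2O3^2-)/2 = 5.337 × 10^-4 mol
From the 1:3 ratio, n(Cr2O7^2-) in the aliquot = 1/3 × 5.337 × 10^-4 = 1.779 × 10^-4 mol
[Cr2O7^2-] = 1.779 × 10^-4 / 0.02496 = 0.007127 mol/L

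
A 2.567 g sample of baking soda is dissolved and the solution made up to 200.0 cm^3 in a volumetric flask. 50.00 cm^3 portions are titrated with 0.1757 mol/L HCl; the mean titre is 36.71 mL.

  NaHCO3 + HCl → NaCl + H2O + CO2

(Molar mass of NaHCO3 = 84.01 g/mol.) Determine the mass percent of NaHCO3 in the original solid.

84.43 %

n(HCl) per titration = 0.03671 × 0.1757 = 6.450 × 10^-3 mol
n(NaHCO3) in each aliquot = 6.450 × 10^-3 mol (1:1 ratio)
n(NaHCO3) in the whole flask = 6.450 × 10^-3 × 200.0/50.00 = 0.02580 mol
mass of NaHCO3 = 0.02580 × 84.01 = 2.167 g
% NaHCO3 = 2.167 / 2.567 × 100 = 84.43 %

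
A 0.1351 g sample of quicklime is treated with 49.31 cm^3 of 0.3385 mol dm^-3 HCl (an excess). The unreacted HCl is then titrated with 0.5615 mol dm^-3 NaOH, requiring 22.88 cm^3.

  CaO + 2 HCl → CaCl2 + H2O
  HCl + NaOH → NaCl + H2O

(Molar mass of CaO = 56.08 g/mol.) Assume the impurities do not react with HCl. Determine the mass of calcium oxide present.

0.1078 g

n(HCl) added = 0.04931 × 0.3385 = 0.01669 mol
n(NaOH) used in back-titration = 0.02288 × 0.5615 = 0.01285 mol
n(HCl) left over = 0.01285 mol (1:1 ratio)
n(HCl) consumed by analyte = 0.01669 − 0.01285 = 3.844 × 10^-3 mol
From the 1:2 ratio, n(CaO) = 1/2 × 3.844 × 10^-3 = 1.922 × 10^-3 mol
mass of CaO = 1.922 × 10^-3 × 56.08 = 0.1078 g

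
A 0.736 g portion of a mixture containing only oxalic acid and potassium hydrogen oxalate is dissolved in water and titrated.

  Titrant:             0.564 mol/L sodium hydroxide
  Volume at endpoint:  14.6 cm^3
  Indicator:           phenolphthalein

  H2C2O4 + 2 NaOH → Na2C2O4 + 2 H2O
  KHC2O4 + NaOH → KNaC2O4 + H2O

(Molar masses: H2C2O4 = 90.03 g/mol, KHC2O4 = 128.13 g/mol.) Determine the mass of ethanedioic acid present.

n(NaOH) = 0.0146 × 0.564 = 8.23 × 10^-3 mol
Let x = n(H2C2O4), y = n(KHC2O4).
Titrant: 2x + 1y = 8.23 × 10^-3;  mass: 90.03x + 128.13y = 0.736
Solving, x = 1.92 × 10^-3 mol, y = 4.40 × 10^-3 mol
mass of H2C2O4 = 1.92 × 10^-3 × 90.03 = 0.173 g

0.173 g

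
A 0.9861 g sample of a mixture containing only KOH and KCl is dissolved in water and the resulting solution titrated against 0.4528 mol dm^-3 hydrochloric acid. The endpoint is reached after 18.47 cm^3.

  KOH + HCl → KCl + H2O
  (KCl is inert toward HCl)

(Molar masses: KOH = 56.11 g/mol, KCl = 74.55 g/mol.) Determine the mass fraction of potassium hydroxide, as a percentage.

47.59 %

n(HCl) = 0.01847 × 0.4528 = 8.363 × 10^-3 mol
Let x = n(KOH), y = n(KCl).
Titrant: 1x = 8.363 × 10^-3;  mass: 56.11x + 74.55y = 0.9861
Solving, x = 8.363 × 10^-3 mol, y = 6.933 × 10^-3 mol
mass of KOH = 8.363 × 10^-3 × 56.11 = 0.4693 g
% KOH = 0.4693 / 0.9861 × 100 = 47.59 %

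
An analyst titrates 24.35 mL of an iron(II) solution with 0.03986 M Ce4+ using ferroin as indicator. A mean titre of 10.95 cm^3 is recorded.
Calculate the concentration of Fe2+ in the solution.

0.01792 M

Ce^4+ + Fe^2+ → Ce^3+ + Fe^3+
n(Ce4+) = 0.01095 L × 0.03986 mol/L = 4.365 × 10^-4 mol
n(Fe2+) = 4.365 × 10^-4 mol (1:1 mole ratio)
[Fe2+] = 4.365 × 10^-4 mol / 0.02435 L = 0.01792 mol/L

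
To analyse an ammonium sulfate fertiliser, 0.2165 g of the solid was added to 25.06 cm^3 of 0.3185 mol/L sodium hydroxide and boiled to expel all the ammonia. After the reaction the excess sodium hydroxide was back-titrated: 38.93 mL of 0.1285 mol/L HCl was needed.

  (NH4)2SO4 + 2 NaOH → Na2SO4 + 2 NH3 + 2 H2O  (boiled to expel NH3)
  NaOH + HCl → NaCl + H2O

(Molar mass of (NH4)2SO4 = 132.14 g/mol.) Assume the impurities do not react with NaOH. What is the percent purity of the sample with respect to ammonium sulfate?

n(NaOH) added = 0.02506 × 0.3185 = 7.982 × 10^-3 mol
n(HCl) used in back-titration = 0.03893 × 0.1285 = 5.003 × 10^-3 mol
n(NaOH) left over = 5.003 × 10^-3 mol (1:1 ratio)
n(NaOH) consumed by analyte = 7.982 × 10^-3 − 5.003 × 10^-3 = 2.979 × 10^-3 mol
From the 1:2 ratio, n((NH4)2SO4) = 1/2 × 2.979 × 10^-3 = 1.490 × 10^-3 mol
mass of (NH4)2SO4 = 1.490 × 10^-3 × 132.14 = 0.1968 g
% (NH4)2SO4 = 0.1968 / 0.2165 × 100 = 90.91 %

90.91 %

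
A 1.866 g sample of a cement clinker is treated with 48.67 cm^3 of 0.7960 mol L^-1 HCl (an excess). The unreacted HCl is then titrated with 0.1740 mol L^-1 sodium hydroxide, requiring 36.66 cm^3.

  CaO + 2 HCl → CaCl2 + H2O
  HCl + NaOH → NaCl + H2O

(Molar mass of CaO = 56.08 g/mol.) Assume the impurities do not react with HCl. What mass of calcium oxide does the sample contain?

n(HCl) added = 0.04867 × 0.7960 = 0.03874 mol
n(NaOH) used in back-titration = 0.03666 × 0.1740 = 6.379 × 10^-3 mol
n(HCl) left over = 6.379 × 10^-3 mol (1:1 ratio)
n(HCl) consumed by analyte = 0.03874 − 6.379 × 10^-3 = 0.03236 mol
From the 1:2 ratio, n(CaO) = 1/2 × 0.03236 = 0.01618 mol
mass of CaO = 0.01618 × 56.08 = 0.9074 g

0.9074 g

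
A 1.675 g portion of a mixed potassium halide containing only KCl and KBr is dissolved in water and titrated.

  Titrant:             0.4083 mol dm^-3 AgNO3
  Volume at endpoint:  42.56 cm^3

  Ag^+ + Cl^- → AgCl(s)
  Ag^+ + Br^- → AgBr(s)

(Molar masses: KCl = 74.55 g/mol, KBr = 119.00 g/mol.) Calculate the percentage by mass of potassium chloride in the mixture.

39.34 %

n(AgNO3) = 0.04256 × 0.4083 = 0.01738 mol
Let x = n(KCl), y = n(KBr).
Titrant: 1x + 1y = 0.01738;  mass: 74.55x + 119.00y = 1.675
Solving, x = 8.839 × 10^-3 mol, y = 8.538 × 10^-3 mol
mass of KCl = 8.839 × 10^-3 × 74.55 = 0.6589 g
% KCl = 0.6589 / 1.675 × 100 = 39.34 %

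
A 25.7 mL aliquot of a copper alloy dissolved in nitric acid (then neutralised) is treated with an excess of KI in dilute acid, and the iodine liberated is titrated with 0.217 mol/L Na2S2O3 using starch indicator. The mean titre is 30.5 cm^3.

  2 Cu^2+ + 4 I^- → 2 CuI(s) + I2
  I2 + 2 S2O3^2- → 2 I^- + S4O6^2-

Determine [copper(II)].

n(S2O3^2-) = 0.0305 × 0.217 = 6.62 × 10^-3 mol
n(I2) = n(S2O3^2-)/2 = 3.31 × 10^-3 mol
From the 2:1 ratio, n(Cu2+) in the aliquot = 2/1 × 3.31 × 10^-3 = 6.62 × 10^-3 mol
[Cu2+] = 6.62 × 10^-3 / 0.0257 = 0.258 mol/L

0.258 mol/L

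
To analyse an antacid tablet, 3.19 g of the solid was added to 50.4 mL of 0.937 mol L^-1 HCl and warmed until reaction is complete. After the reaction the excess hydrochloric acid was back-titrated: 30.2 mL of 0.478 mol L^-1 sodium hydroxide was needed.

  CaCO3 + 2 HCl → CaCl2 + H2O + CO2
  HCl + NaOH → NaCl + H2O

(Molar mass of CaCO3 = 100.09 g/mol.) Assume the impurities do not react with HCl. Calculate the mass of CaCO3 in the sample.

1.64 g

n(HCl) added = 0.0504 × 0.937 = 0.0472 mol
n(NaOH) used in back-titration = 0.0302 × 0.478 = 0.0144 mol
n(HCl) left over = 0.0144 mol (1:1 ratio)
n(HCl) consumed by analyte = 0.0472 − 0.0144 = 0.0328 mol
From the 1:2 ratio, n(CaCO3) = 1/2 × 0.0328 = 0.0164 mol
mass of CaCO3 = 0.0164 × 100.09 = 1.64 g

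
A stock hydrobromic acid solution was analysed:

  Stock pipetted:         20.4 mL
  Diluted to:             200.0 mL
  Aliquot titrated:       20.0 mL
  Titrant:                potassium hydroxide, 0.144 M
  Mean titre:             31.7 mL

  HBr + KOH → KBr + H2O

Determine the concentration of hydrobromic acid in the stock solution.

2.24 M

n(KOH) = 0.0317 × 0.144 = 4.56 × 10^-3 mol
n(HBr) in the aliquot = 4.56 × 10^-3 mol (1:1 ratio)
[HBr]_dilute = 4.56 × 10^-3 / 0.0200 = 0.228 mol/L
Dilution factor = 200.0 / 20.4 = 9.804
[HBr]_stock = 0.228 × 9.804 = 2.24 mol/L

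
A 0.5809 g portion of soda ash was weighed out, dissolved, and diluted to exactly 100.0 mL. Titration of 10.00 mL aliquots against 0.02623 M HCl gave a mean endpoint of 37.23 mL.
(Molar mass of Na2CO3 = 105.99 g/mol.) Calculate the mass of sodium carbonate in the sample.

0.5175 g

Na2CO3 + 2 HCl → 2 NaCl + H2O + CO2
n(HCl) per titration = 0.03723 × 0.02623 = 9.765 × 10^-4 mol
From the 1:2 ratio, n(Na2CO3) in each aliquot = 1/2 × 9.765 × 10^-4 = 4.883 × 10^-4 mol
n(Na2CO3) in the whole flask = 4.883 × 10^-4 × 100.0/10.00 = 4.883 × 10^-3 mol
mass of Na2CO3 = 4.883 × 10^-3 × 105.99 = 0.5175 g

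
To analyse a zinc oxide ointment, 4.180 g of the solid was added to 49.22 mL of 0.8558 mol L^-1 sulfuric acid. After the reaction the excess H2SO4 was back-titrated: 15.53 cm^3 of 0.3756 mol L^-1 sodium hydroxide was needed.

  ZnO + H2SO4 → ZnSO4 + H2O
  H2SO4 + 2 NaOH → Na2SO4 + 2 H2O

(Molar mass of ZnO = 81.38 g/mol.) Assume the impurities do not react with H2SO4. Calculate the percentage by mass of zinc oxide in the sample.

76.33 %

n(H2SO4) added = 0.04922 × 0.8558 = 0.04212 mol
n(NaOH) used in back-titration = 0.01553 × 0.3756 = 5.833 × 10^-3 mol
From the 1:2 ratio, n(H2SO4) left over = 1/2 × 5.833 × 10^-3 = 2.917 × 10^-3 mol
n(H2SO4) consumed by analyte = 0.04212 − 2.917 × 10^-3 = 0.03921 mol
n(ZnO) = 0.03921 mol (1:1 ratio)
mass of ZnO = 0.03921 × 81.38 = 3.191 g
% ZnO = 3.191 / 4.180 × 100 = 76.33 %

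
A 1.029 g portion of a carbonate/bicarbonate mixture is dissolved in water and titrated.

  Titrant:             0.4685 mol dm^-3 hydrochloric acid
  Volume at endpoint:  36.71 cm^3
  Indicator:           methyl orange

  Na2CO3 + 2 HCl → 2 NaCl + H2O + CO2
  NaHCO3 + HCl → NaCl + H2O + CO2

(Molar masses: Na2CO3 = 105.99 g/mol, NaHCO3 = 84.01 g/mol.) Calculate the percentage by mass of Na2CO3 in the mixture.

n(HCl) = 0.03671 × 0.4685 = 0.01720 mol
Let x = n(Na2CO3), y = n(NaHCO3).
Titrant: 2x + 1y = 0.01720;  mass: 105.99x + 84.01y = 1.029
Solving, x = 6.704 × 10^-3 mol, y = 3.790 × 10^-3 mol
mass of Na2CO3 = 6.704 × 10^-3 × 105.99 = 0.7106 g
% Na2CO3 = 0.7106 / 1.029 × 100 = 69.05 %

69.05 %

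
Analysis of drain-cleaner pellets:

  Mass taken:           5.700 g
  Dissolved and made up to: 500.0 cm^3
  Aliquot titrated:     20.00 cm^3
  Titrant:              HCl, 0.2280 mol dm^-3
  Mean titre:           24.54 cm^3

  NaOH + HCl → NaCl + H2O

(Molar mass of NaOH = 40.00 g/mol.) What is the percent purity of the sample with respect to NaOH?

n(HCl) per titration = 0.02454 × 0.2280 = 5.595 × 10^-3 mol
n(NaOH) in each aliquot = 5.595 × 10^-3 mol (1:1 ratio)
n(NaOH) in the whole flask = 5.595 × 10^-3 × 500.0/20.00 = 0.1399 mol
mass of NaOH = 0.1399 × 40.00 = 5.595 g
% NaOH = 5.595 / 5.700 × 100 = 98.16 %

98.16 %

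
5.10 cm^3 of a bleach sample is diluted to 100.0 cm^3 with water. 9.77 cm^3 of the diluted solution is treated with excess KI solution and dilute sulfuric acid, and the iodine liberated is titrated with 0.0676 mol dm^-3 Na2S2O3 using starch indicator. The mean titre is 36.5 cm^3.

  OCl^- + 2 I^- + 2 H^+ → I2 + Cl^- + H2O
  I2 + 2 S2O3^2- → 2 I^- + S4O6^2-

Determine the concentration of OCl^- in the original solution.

2.48 mol/L

n(S2O3^2-) = 0.0365 × 0.0676 = 2.47 × 10^-3 mol
n(I2) = n(S2O3^2-)/2 = 1.23 × 10^-3 mol
n(OCl^-) in the aliquot = 1.23 × 10^-3 mol (1:1 ratio)
[OCl^-]_dilute = 1.23 × 10^-3 / 0.00977 = 0.126 mol/L
[OCl^-]_original = 0.126 × 100.0/5.10 = 2.48 mol/L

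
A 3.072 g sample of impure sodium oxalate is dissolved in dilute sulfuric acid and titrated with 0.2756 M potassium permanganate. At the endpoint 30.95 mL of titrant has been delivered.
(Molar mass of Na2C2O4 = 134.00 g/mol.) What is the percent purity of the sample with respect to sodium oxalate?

2 MnO4^- + 5 C2O4^2- + 16 H^+ → 2 Mn^2+ + 10 CO2 + 8 H2O
n(KMnO4) = 0.03095 L × 0.2756 mol/L = 8.530 × 10^-3 mol
From the 5:2 ratio, n(Na2C2O4) = 5/2 × 8.530 × 10^-3 = 0.02132 mol
mass of Na2C2O4 = 0.02132 × 134.00 g/mol = 2.857 g
% Na2C2O4 = 2.857 / 3.072 × 100 = 93.02 %

93.02 %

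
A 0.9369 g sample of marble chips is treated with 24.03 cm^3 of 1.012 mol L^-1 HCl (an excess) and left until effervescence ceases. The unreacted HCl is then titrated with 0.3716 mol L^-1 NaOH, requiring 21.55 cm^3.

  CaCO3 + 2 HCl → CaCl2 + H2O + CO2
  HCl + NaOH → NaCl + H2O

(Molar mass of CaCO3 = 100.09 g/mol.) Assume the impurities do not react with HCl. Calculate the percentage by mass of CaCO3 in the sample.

n(HCl) added = 0.02403 × 1.012 = 0.02432 mol
n(NaOH) used in back-titration = 0.02155 × 0.3716 = 8.008 × 10^-3 mol
n(HCl) left over = 8.008 × 10^-3 mol (1:1 ratio)
n(HCl) consumed by analyte = 0.02432 − 8.008 × 10^-3 = 0.01631 mol
From the 1:2 ratio, n(CaCO3) = 1/2 × 0.01631 = 8.155 × 10^-3 mol
mass of CaCO3 = 8.155 × 10^-3 × 100.09 = 0.8163 g
% CaCO3 = 0.8163 / 0.9369 × 100 = 87.12 %

87.12 %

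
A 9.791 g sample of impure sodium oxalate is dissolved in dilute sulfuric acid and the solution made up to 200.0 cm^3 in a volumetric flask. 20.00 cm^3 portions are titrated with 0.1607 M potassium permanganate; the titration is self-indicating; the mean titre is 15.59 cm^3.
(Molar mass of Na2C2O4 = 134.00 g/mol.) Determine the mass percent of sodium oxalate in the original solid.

85.72 %

2 MnO4^- + 5 C2O4^2- + 16 H^+ → 2 Mn^2+ + 10 CO2 + 8 H2O
n(KMnO4) per titration = 0.01559 × 0.1607 = 2.505 × 10^-3 mol
From the 5:2 ratio, n(Na2C2O4) in each aliquot = 5/2 × 2.505 × 10^-3 = 6.263 × 10^-3 mol
n(Na2C2O4) in the whole flask = 6.263 × 10^-3 × 200.0/20.00 = 0.06263 mol
mass of Na2C2O4 = 0.06263 × 134.00 = 8.393 g
% Na2C2O4 = 8.393 / 9.791 × 100 = 85.72 %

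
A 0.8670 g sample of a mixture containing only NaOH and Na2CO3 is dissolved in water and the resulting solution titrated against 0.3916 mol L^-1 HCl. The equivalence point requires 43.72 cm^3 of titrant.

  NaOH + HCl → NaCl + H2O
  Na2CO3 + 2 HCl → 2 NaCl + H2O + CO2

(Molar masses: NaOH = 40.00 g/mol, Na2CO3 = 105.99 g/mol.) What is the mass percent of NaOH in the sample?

n(HCl) = 0.04372 × 0.3916 = 0.01712 mol
Let x = n(NaOH), y = n(Na2CO3).
Titrant: 1x + 2y = 0.01712;  mass: 40.00x + 105.99y = 0.8670
Solving, x = 3.102 × 10^-3 mol, y = 7.009 × 10^-3 mol
mass of NaOH = 3.102 × 10^-3 × 40.00 = 0.1241 g
% NaOH = 0.1241 / 0.8670 × 100 = 14.31 %

14.31 %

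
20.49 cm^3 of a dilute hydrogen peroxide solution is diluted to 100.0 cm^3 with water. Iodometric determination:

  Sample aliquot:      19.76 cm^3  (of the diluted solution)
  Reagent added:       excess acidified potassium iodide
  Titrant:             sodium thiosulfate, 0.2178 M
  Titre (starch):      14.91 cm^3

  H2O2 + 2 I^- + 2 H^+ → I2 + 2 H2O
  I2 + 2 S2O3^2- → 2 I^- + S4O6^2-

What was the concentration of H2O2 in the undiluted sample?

0.4010 M

n(S2O3^2-) = 0.01491 × 0.2178 = 3.247 × 10^-3 mol
n(I2) = n(S2O3^2-)/2 = 1.624 × 10^-3 mol
n(H2O2) in the aliquot = 1.624 × 10^-3 mol (1:1 ratio)
[H2O2]_dilute = 1.624 × 10^-3 / 0.01976 = 0.08217 mol/L
[H2O2]_original = 0.08217 × 100.0/20.49 = 0.4010 mol/L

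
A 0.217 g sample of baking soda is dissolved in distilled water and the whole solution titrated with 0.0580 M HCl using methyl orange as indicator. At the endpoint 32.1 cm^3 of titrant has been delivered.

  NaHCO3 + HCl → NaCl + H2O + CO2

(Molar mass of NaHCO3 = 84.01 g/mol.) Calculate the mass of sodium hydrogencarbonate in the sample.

n(HCl) = 0.0321 L × 0.0580 mol/L = 1.86 × 10^-3 mol
n(NaHCO3) = 1.86 × 10^-3 mol (1:1 ratio)
mass of NaHCO3 = 1.86 × 10^-3 × 84.01 g/mol = 0.156 g

0.156 g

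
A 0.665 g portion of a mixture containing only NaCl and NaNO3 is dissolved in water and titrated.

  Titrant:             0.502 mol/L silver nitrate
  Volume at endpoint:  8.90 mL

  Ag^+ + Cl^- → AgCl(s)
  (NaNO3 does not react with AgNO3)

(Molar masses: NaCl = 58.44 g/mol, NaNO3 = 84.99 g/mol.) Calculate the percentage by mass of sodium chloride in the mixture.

39.3 %

n(AgNO3) = 0.00890 × 0.502 = 4.47 × 10^-3 mol
Let x = n(NaCl), y = n(NaNO3).
Titrant: 1x = 4.47 × 10^-3;  mass: 58.44x + 84.99y = 0.665
Solving, x = 4.47 × 10^-3 mol, y = 4.75 × 10^-3 mol
mass of NaCl = 4.47 × 10^-3 × 58.44 = 0.261 g
% NaCl = 0.261 / 0.665 × 100 = 39.3 %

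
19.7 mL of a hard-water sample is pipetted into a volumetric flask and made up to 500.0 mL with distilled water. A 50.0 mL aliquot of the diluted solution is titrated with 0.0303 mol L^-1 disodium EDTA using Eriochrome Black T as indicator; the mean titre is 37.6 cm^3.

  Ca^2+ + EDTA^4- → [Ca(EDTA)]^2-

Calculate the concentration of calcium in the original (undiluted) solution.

n(EDTA) = 0.0376 × 0.0303 = 1.14 × 10^-3 mol
n(Ca2+) in the aliquot = 1.14 × 10^-3 mol (1:1 ratio)
[Ca2+]_dilute = 1.14 × 10^-3 / 0.0500 = 0.0228 mol/L
Dilution factor = 500.0 / 19.7 = 25.38
[Ca2+]_stock = 0.0228 × 25.38 = 0.578 mol/L

0.578 mol/L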